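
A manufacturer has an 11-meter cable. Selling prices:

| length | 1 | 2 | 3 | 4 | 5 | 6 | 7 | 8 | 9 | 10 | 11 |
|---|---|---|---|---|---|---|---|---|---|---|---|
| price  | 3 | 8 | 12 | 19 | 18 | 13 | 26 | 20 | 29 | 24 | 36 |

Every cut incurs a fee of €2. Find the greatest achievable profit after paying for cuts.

Consider every possible first cut. r[k] is the best of p[i]+r[k−i] over all sellable i≤k, charging 2 whenever i<k.
r[1] = 3
r[2] = max(3+3-2, 8+0) = 8
r[3] = max(3+8-2, 8+3-2, 12+0) = 12
r[4] = max(3+12-2, 8+8-2, 12+3-2, 19+0) = 19
r[5] = max(3+19-2, 8+12-2, 12+8-2, 19+3-2, 18+0) = 20
r[6] = max(3+20-2, 8+19-2, 12+12-2, 19+8-2, 18+3-2, 13+0) = 25
r[7] = max(3+25-2, 8+20-2, 12+19-2, …, 13+3-2, 26+0) = 29
r[8] = max(3+29-2, 8+25-2, 12+20-2, …, 26+3-2, 20+0) = 36
r[9] = max(3+36-2, 8+29-2, 12+25-2, …, 20+3-2, 29+0) = 37
r[10] = max(3+37-2, 8+36-2, 12+29-2, …, 29+3-2, 24+0) = 42
r[11] = max(3+42-2, 8+37-2, 12+36-2, …, 24+3-2, 36+0) = 46
One optimal plan: pieces 4 + 4 + 3 (2 cuts) → €50 − €4 = €46.

46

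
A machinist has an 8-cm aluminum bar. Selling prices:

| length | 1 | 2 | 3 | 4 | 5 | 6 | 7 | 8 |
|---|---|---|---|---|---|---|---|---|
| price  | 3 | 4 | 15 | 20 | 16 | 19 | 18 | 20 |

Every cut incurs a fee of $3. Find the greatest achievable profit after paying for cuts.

Let net[k] be the best obtainable value from length k. For each k, try every first piece i and keep the best of price[i] + net[k−i] minus the 3 cut fee when i<k.
net[1] = 3
net[2] = 4
net[3] = 15
net[4] = 20
net[5] = 20  (first piece 1, then net[4]=20)
net[6] = 27  (first piece 3, then net[3]=15)
net[7] = 32  (first piece 3, then net[4]=20)
net[8] = 37  (first piece 4, then net[4]=20)
One optimal plan: pieces 4 + 4 (1 cut) → $40 − $3 = $37.

37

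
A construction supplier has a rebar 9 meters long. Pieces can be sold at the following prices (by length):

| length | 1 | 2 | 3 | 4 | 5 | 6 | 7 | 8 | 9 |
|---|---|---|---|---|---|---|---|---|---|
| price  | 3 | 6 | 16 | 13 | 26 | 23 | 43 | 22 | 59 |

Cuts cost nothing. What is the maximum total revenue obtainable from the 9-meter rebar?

59

Consider every possible first cut. best[k] is the best of p[i]+best[k−i] over all sellable i≤k.
best[1] = 3
best[2] = max(3+3, 6+0) = 6
best[3] = max(3+6, 6+3, 16+0) = 16
best[4] = max(3+16, 6+6, 16+3, 13+0) = 19
best[5] = max(3+19, 6+16, 16+6, 13+3, 26+0) = 26
best[6] = max(3+26, 6+19, 16+16, 13+6, 26+3, 23+0) = 32
best[7] = max(3+32, 6+26, 16+19, …, 23+3, 43+0) = 43
best[8] = max(3+43, 6+32, 16+26, …, 43+3, 22+0) = 46
best[9] = max(3+46, 6+43, 16+32, …, 22+3, 59+0) = 59
Best is to sell the whole 9-meter piece uncut for ₹59.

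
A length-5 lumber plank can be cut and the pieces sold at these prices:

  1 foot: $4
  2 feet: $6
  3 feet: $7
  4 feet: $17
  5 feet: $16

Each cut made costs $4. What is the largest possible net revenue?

17

Let net[k] be the best obtainable value from length k. For each k, try every first piece i and keep the best of price[i] + net[k−i] minus the 4 cut fee when i<k.
net[1] = 4
net[2] = 6
net[3] = 7
net[4] = 17
net[5] = 17  (first piece 1, then net[4]=17)
One optimal plan: pieces 4 + 1 (1 cut) → $21 − $4 = $17.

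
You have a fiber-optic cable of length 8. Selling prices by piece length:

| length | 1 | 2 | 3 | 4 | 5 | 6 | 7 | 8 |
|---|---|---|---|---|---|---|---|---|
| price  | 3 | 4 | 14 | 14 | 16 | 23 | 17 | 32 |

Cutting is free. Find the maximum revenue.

Consider every possible first cut. R[k] is the best of p[i]+R[k−i] over all sellable i≤k.
R[1] = 3
R[2] = 6  (first piece 1, then R[1]=3)
R[3] = 14
R[4] = 17  (first piece 1, then R[3]=14)
R[5] = 20  (first piece 1, then R[4]=17)
R[6] = 28  (first piece 3, then R[3]=14)
R[7] = 31  (first piece 1, then R[6]=28)
R[8] = 34  (first piece 1, then R[7]=31)
One optimal cutting: 3 + 3 + 1 + 1 → $14 + $14 + $3 + $3 = $34.

34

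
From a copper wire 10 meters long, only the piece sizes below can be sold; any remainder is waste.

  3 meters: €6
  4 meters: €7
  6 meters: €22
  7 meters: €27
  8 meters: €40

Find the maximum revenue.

40

Let r[k] be the best obtainable value from length k. For each k, try every first piece i and keep the best of price[i] + r[k−i].
r[1] = 0
r[2] = 0
r[3] = 6
r[4] = max(6+0, 7+0) = 7
r[5] = max(6+0, 7+0) = 7
r[6] = max(6+6, 7+0, 22+0) = 22
r[7] = max(6+7, 7+6, 22+0, 27+0) = 27
r[8] = max(6+7, 7+7, 22+0, 27+0, 40+0) = 40
r[9] = max(6+22, 7+7, 22+6, 27+0, 40+0) = 40
r[10] = max(6+27, 7+22, 22+7, 27+6, 40+0) = 40
One optimal cutting: pieces 8 with 2 meters of scrap → €40.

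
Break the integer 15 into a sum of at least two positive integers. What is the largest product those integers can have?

243

Define P[k] = max over 1≤i<k of i · max(k−i, P[k−i]); the inner max lets the remainder stay uncut if that's better.
P[2] = 1·max(1,0) = 1·1 = 1
P[3] = 1·max(2,1) = 1·2 = 2
P[4] = 2·max(2,1) = 2·2 = 4
P[5] = 2·max(3,2) = 2·3 = 6
P[6] = 3·max(3,2) = 3·3 = 9
P[7] = 2·max(5,6) = 2·6 = 12
P[8] = 2·max(6,9) = 2·9 = 18
P[9] = 3·max(6,9) = 3·9 = 27
P[10] = 2·max(8,18) = 2·18 = 36
P[11] = 2·max(9,27) = 2·27 = 54
P[12] = 3·max(9,27) = 3·27 = 81
P[13] = 2·max(11,54) = 2·54 = 108
P[14] = 2·max(12,81) = 2·81 = 162
P[15] = 3·max(12,81) = 3·81 = 243
One optimal split: 3 + 3 + 3 + 3 + 3; product 3·3·3·3·3 = 243.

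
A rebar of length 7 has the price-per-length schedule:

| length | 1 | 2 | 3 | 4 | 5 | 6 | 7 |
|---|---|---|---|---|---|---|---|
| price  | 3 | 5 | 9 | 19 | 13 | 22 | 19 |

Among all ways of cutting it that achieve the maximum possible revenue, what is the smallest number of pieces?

2

Let r[k] be the best obtainable value from length k. For each k, try every first piece i and keep the best of price[i] + r[k−i].
r[1] = 3
r[2] = 6  (first piece 1, then r[1]=3)
r[3] = 9  (first piece 1, then r[2]=6)
r[4] = 19
r[5] = 22  (first piece 1, then r[4]=19)
r[6] = 25  (first piece 1, then r[5]=22)
r[7] = 28  (first piece 1, then r[6]=25)
Maximum revenue is ₹28.
Now minimize piece count subject to staying optimal: for each k, pieces[k] = 1 + min over i with p[i]+r[k−i]=r[k] of pieces[k−i].
pieces[4] = 1
pieces[5] = 2
pieces[6] = 3
pieces[7] = 2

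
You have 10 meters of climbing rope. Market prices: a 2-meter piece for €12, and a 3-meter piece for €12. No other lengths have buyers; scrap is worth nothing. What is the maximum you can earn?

60

Build r[k] bottom-up: r[k] = max over allowed piece i of (p[i] + r[k−i]).
r[1] = 0
r[2] = 12
r[3] = 12
r[4] = 24  (first piece 2, then r[2]=12)
r[5] = 24
r[6] = 36  (first piece 2, then r[4]=24)
r[7] = 36
r[8] = 48  (first piece 2, then r[6]=36)
r[9] = 48
r[10] = 60  (first piece 2, then r[8]=48)
One optimal cutting: 2 + 2 + 2 + 2 + 2 → €60.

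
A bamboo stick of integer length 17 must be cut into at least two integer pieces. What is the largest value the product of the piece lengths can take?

486

Let f[k] be the best product for length k (with at least one cut). For each first piece i, the rest contributes max(k−i, f[k−i]).
Small cases: f[2]=1, f[3]=2, f[4]=4, f[5]=6, f[6]=9, f[7]=12, f[8]=18, f[9]=27.
f[10] = 2*max(8,18) = 2*18 = 36
f[11] = 2*max(9,27) = 2*27 = 54
f[12] = 3*max(9,27) = 3*27 = 81
f[13] = 2*max(11,54) = 2*54 = 108
f[14] = 2*max(12,81) = 2*81 = 162
f[15] = 3*max(12,81) = 3*81 = 243
f[16] = 2*max(14,162) = 2*162 = 324
f[17] = 2*max(15,243) = 2*243 = 486
One optimal split: 3 + 3 + 3 + 3 + 3 + 2; product 3*3*3*3*3*2 = 486.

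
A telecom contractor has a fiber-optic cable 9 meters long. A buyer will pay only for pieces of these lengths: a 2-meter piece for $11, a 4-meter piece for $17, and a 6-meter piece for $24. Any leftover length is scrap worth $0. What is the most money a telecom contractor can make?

44

Consider every possible first cut. r[k] is the best of p[i]+r[k−i] over all sellable i≤k.
r[1] = 0
r[2] = 11
r[3] = 11
r[4] = 22  (first piece 2, then r[2]=11)
r[5] = 22
r[6] = 33  (first piece 2, then r[4]=22)
r[7] = 33
r[8] = 44  (first piece 2, then r[6]=33)
r[9] = 44
One optimal cutting: pieces 2 + 2 + 2 + 2 with 1 meter of scrap → $44.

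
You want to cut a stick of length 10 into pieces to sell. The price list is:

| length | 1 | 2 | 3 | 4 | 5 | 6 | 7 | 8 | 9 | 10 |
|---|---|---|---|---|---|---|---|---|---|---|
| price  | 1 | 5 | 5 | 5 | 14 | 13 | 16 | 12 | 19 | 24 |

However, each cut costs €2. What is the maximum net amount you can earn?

Consider every possible first cut. v[k] is the best of p[i]+v[k−i] over all sellable i≤k, charging 2 whenever i<k.
v[1] = 1
v[2] = 5
v[3] = 5
v[4] = 8  (first piece 2, then v[2]=5)
v[5] = 14
v[6] = 13  (first piece 1, then v[5]=14)
v[7] = 17  (first piece 2, then v[5]=14)
v[8] = 17  (first piece 3, then v[5]=14)
v[9] = 20  (first piece 2, then v[7]=17)
v[10] = 26  (first piece 5, then v[5]=14)
One optimal plan: pieces 5 + 5 (1 cut) → €28 − €2 = €26.

26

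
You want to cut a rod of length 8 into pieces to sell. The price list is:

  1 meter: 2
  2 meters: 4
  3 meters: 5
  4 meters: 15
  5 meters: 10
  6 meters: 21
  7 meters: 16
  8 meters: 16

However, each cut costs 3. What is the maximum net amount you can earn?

Build net[k] bottom-up: net[k] = max over allowed piece i of (p[i] + net[k−i]) − 3 per cut.
net[1] = 2
net[2] = 4
net[3] = 5
net[4] = 15
net[5] = 14  (first piece 1, then net[4]=15)
net[6] = 21
net[7] = 20  (first piece 1, then net[6]=21)
net[8] = 27  (first piece 4, then net[4]=15)
One optimal plan: pieces 4 + 4 (1 cut) → 30 − 3 = 27.

27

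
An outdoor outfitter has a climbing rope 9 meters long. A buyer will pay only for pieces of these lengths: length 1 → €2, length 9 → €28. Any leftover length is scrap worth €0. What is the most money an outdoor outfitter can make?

Let best[k] be the best obtainable value from length k. For each k, try every first piece i and keep the best of price[i] + best[k−i].
best[1] = 2
best[2] = 4  (first piece 1, then best[1]=2)
best[3] = 6  (first piece 1, then best[2]=4)
best[4] = 8  (first piece 1, then best[3]=6)
best[5] = 10  (first piece 1, then best[4]=8)
best[6] = 12  (first piece 1, then best[5]=10)
best[7] = 14  (first piece 1, then best[6]=12)
best[8] = 16  (first piece 1, then best[7]=14)
best[9] = max(2+16, 28+0) = 28
One optimal cutting: 9 → €28.

28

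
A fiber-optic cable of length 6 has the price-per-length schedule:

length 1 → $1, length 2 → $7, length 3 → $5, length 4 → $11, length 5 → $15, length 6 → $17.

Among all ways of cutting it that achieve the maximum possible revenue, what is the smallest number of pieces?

3

Let r[k] be the best obtainable value from length k. For each k, try every first piece i and keep the best of price[i] + r[k−i].
r[1] = 1
r[2] = max(1+1, 7+0) = 7
r[3] = max(1+7, 7+1, 5+0) = 8
r[4] = max(1+8, 7+7, 5+1, 11+0) = 14
r[5] = max(1+14, 7+8, 5+7, 11+1, 15+0) = 15
r[6] = max(1+15, 7+14, 5+8, 11+7, 15+1, 17+0) = 21
Maximum revenue is $21.
Now minimize piece count subject to staying optimal: for each k, pieces[k] = 1 + min over i with p[i]+r[k−i]=r[k] of pieces[k−i].
pieces[3] = 2
pieces[4] = 2
pieces[5] = 1
pieces[6] = 3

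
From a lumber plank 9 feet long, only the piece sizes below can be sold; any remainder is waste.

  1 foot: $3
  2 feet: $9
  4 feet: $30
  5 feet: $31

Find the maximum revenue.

63

Build f[k] bottom-up: f[k] = max over allowed piece i of (p[i] + f[k−i]).
f[1] = 3
f[2] = max(3+3, 9+0) = 9
f[3] = max(3+9, 9+3) = 12
f[4] = max(3+12, 9+9, 30+0) = 30
f[5] = max(3+30, 9+12, 30+3, 31+0) = 33
f[6] = max(3+33, 9+30, 30+9, 31+3) = 39
f[7] = max(3+39, 9+33, 30+12, 31+9) = 42
f[8] = max(3+42, 9+39, 30+30, 31+12) = 60
f[9] = max(3+60, 9+42, 30+33, 31+30) = 63
One optimal cutting: 4 + 4 + 1 → $63.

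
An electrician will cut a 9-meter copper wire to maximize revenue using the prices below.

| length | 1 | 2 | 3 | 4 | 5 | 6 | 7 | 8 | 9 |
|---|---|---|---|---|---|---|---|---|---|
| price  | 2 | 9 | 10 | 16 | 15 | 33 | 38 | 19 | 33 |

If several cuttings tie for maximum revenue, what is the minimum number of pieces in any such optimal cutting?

Consider every possible first cut. r[k] is the best of p[i]+r[k−i] over all sellable i≤k.
r[1] = 2
r[2] = max(2+2, 9+0) = 9
r[3] = max(2+9, 9+2, 10+0) = 11
r[4] = max(2+11, 9+9, 10+2, 16+0) = 18
r[5] = max(2+18, 9+11, 10+9, 16+2, 15+0) = 20
r[6] = max(2+20, 9+18, 10+11, 16+9, 15+2, 33+0) = 33
r[7] = max(2+33, 9+20, 10+18, …, 33+2, 38+0) = 38
r[8] = max(2+38, 9+33, 10+20, …, 38+2, 19+0) = 42
r[9] = max(2+42, 9+38, 10+33, …, 19+2, 33+0) = 47
Maximum revenue is €47.
Now minimize piece count subject to staying optimal: for each k, pieces[k] = 1 + min over i with p[i]+r[k−i]=r[k] of pieces[k−i].
pieces[6] = 1
pieces[7] = 1
pieces[8] = 2
pieces[9] = 2

2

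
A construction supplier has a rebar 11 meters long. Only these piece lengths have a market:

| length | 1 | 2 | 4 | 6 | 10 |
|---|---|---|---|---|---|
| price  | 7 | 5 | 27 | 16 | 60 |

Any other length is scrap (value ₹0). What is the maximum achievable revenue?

Build f[k] bottom-up: f[k] = max over allowed piece i of (p[i] + f[k−i]).
f[1] = 7
f[2] = max(7+7, 5+0) = 14
f[3] = max(7+14, 5+7) = 21
f[4] = max(7+21, 5+14, 27+0) = 28
f[5] = max(7+28, 5+21, 27+7) = 35
f[6] = max(7+35, 5+28, 27+14, 16+0) = 42
f[7] = max(7+42, 5+35, 27+21, 16+7) = 49
f[8] = max(7+49, 5+42, 27+28, 16+14) = 56
f[9] = max(7+56, 5+49, 27+35, 16+21) = 63
f[10] = max(7+63, 5+56, 27+42, 16+28, 60+0) = 70
f[11] = max(7+70, 5+63, 27+49, 16+35, 60+7) = 77
One optimal cutting: 1 + 1 + 1 + 1 + 1 + 1 + 1 + 1 + 1 + 1 + 1 → ₹77.

77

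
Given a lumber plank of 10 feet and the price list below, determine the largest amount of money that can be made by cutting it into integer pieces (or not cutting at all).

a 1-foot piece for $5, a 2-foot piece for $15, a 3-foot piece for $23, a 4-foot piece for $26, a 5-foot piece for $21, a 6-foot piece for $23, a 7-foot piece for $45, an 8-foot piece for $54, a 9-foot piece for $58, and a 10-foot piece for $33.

Consider every possible first cut. r[k] is the best of p[i]+r[k−i] over all sellable i≤k.
r[1] = 5
r[2] = 15
r[3] = 23
r[4] = 30  (first piece 2, then r[2]=15)
r[5] = 38  (first piece 2, then r[3]=23)
r[6] = 46  (first piece 3, then r[3]=23)
r[7] = 53  (first piece 2, then r[5]=38)
r[8] = 61  (first piece 2, then r[6]=46)
r[9] = 69  (first piece 3, then r[6]=46)
r[10] = 76  (first piece 2, then r[8]=61)
One optimal cutting: 3 + 3 + 2 + 2 → $23 + $23 + $15 + $15 = $76.

76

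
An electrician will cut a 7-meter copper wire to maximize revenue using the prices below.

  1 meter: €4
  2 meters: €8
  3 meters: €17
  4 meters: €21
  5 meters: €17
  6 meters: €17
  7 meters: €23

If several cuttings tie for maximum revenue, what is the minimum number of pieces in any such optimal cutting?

Build r[k] bottom-up: r[k] = max over allowed piece i of (p[i] + r[k−i]).
r[1] = 4
r[2] = max(4+4, 8+0) = 8
r[3] = max(4+8, 8+4, 17+0) = 17
r[4] = max(4+17, 8+8, 17+4, 21+0) = 21
r[5] = max(4+21, 8+17, 17+8, 21+4, 17+0) = 25
r[6] = max(4+25, 8+21, 17+17, 21+8, 17+4, 17+0) = 34
r[7] = max(4+34, 8+25, 17+21, …, 17+4, 23+0) = 38
Maximum revenue is €38.
Now minimize piece count subject to staying optimal: for each k, pieces[k] = 1 + min over i with p[i]+r[k−i]=r[k] of pieces[k−i].
pieces[4] = 1
pieces[5] = 2
pieces[6] = 2
pieces[7] = 2

2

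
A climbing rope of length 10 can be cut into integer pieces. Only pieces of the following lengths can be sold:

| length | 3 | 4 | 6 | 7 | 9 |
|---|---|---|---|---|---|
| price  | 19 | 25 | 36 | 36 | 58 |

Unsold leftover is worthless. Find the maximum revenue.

63

Build best[k] bottom-up: best[k] = max over allowed piece i of (p[i] + best[k−i]).
best[1] = 0
best[2] = 0
best[3] = 19
best[4] = max(19+0, 25+0) = 25
best[5] = max(19+0, 25+0) = 25
best[6] = max(19+19, 25+0, 36+0) = 38
best[7] = max(19+25, 25+19, 36+0, 36+0) = 44
best[8] = max(19+25, 25+25, 36+0, 36+0) = 50
best[9] = max(19+38, 25+25, 36+19, 36+0, 58+0) = 58
best[10] = max(19+44, 25+38, 36+25, 36+19, 58+0) = 63
One optimal cutting: 4 + 3 + 3 → €63.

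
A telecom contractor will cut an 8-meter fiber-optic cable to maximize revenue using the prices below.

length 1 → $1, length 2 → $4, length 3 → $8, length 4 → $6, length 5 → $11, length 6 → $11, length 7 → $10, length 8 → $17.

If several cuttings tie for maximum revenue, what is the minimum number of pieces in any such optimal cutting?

3

Build r[k] bottom-up: r[k] = max over allowed piece i of (p[i] + r[k−i]).
r[1] = 1
r[2] = max(1+1, 4+0) = 4
r[3] = max(1+4, 4+1, 8+0) = 8
r[4] = max(1+8, 4+4, 8+1, 6+0) = 9
r[5] = max(1+9, 4+8, 8+4, 6+1, 11+0) = 12
r[6] = max(1+12, 4+9, 8+8, 6+4, 11+1, 11+0) = 16
r[7] = max(1+16, 4+12, 8+9, …, 11+1, 10+0) = 17
r[8] = max(1+17, 4+16, 8+12, …, 10+1, 17+0) = 20
Maximum revenue is $20.
Now minimize piece count subject to staying optimal: for each k, pieces[k] = 1 + min over i with p[i]+r[k−i]=r[k] of pieces[k−i].
pieces[5] = 2
pieces[6] = 2
pieces[7] = 3
pieces[8] = 3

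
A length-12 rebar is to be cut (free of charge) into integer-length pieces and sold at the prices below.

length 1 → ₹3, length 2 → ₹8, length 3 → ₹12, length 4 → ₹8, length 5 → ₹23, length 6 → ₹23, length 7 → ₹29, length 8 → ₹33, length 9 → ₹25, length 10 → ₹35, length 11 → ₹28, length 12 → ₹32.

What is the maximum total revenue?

Consider every possible first cut. r[k] is the best of p[i]+r[k−i] over all sellable i≤k.
r[1] = 3
r[2] = max(3+3, 8+0) = 8
r[3] = max(3+8, 8+3, 12+0) = 12
r[4] = max(3+12, 8+8, 12+3, 8+0) = 16
r[5] = max(3+16, 8+12, 12+8, 8+3, 23+0) = 23
r[6] = max(3+23, 8+16, 12+12, 8+8, 23+3, 23+0) = 26
r[7] = max(3+26, 8+23, 12+16, …, 23+3, 29+0) = 31
r[8] = max(3+31, 8+26, 12+23, …, 29+3, 33+0) = 35
r[9] = max(3+35, 8+31, 12+26, …, 33+3, 25+0) = 39
r[10] = max(3+39, 8+35, 12+31, …, 25+3, 35+0) = 46
r[11] = max(3+46, 8+39, 12+35, …, 35+3, 28+0) = 49
r[12] = max(3+49, 8+46, 12+39, …, 28+3, 32+0) = 54
One optimal cutting: 5 + 5 + 2 → ₹23 + ₹23 + ₹8 = ₹54.

54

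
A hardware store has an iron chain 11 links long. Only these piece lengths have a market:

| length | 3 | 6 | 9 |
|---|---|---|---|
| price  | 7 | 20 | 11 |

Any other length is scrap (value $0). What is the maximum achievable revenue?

Build r[k] bottom-up: r[k] = max over allowed piece i of (p[i] + r[k−i]).
r[1] = 0
r[2] = 0
r[3] = 7
r[4] = 7
r[5] = 7
r[6] = max(7+7, 20+0) = 20
r[7] = max(7+7, 20+0) = 20
r[8] = max(7+7, 20+0) = 20
r[9] = max(7+20, 20+7, 11+0) = 27
r[10] = max(7+20, 20+7, 11+0) = 27
r[11] = max(7+20, 20+7, 11+0) = 27
One optimal cutting: pieces 6 + 3 with 2 links of scrap → $27.

27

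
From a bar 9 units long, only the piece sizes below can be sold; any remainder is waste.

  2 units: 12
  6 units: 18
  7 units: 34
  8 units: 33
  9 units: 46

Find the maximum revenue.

48

Build f[k] bottom-up: f[k] = max over allowed piece i of (p[i] + f[k−i]).
f[1] = 0
f[2] = 12
f[3] = 12
f[4] = 24  (first piece 2, then f[2]=12)
f[5] = 24
f[6] = max(12+24, 18+0) = 36
f[7] = max(12+24, 18+0, 34+0) = 36
f[8] = max(12+36, 18+12, 34+0, 33+0) = 48
f[9] = max(12+36, 18+12, 34+12, 33+0, 46+0) = 48
One optimal cutting: pieces 2 + 2 + 2 + 2 with 1 unit of scrap → 48.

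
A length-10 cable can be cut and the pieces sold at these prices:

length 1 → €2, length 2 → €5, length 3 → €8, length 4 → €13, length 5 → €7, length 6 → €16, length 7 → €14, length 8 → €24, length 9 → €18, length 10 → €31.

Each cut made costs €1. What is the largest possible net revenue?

31

Build r[k] bottom-up: r[k] = max over allowed piece i of (p[i] + r[k−i]) − 1 per cut.
r[1] = 2
r[2] = max(2+2-1, 5+0) = 5
r[3] = max(2+5-1, 5+2-1, 8+0) = 8
r[4] = max(2+8-1, 5+5-1, 8+2-1, 13+0) = 13
r[5] = max(2+13-1, 5+8-1, 8+5-1, 13+2-1, 7+0) = 14
r[6] = max(2+14-1, 5+13-1, 8+8-1, 13+5-1, 7+2-1, 16+0) = 17
r[7] = max(2+17-1, 5+14-1, 8+13-1, …, 16+2-1, 14+0) = 20
r[8] = max(2+20-1, 5+17-1, 8+14-1, …, 14+2-1, 24+0) = 25
r[9] = max(2+25-1, 5+20-1, 8+17-1, …, 24+2-1, 18+0) = 26
r[10] = max(2+26-1, 5+25-1, 8+20-1, …, 18+2-1, 31+0) = 31
Best is to make no cuts and sell whole for €31.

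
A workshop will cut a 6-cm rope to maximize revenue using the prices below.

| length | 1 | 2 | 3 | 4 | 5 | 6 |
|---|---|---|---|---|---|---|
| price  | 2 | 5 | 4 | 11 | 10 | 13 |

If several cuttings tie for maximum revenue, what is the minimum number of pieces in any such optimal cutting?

2

Build r[k] bottom-up: r[k] = max over allowed piece i of (p[i] + r[k−i]).
r[1] = 2
r[2] = 5
r[3] = 7  (first piece 1, then r[2]=5)
r[4] = 11
r[5] = 13  (first piece 1, then r[4]=11)
r[6] = 16  (first piece 2, then r[4]=11)
Maximum revenue is €16.
Now minimize piece count subject to staying optimal: for each k, pieces[k] = 1 + min over i with p[i]+r[k−i]=r[k] of pieces[k−i].
pieces[3] = 2
pieces[4] = 1
pieces[5] = 2
pieces[6] = 2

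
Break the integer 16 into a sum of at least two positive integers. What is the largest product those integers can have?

324

Define P[k] = max over 1≤i<k of i · max(k−i, P[k−i]); the inner max lets the remainder stay uncut if that's better.
P[2] = 1*max(1,0) = 1*1 = 1
P[3] = max(1*2, 2*1) = 2
P[4] = max(1*3, 2*2, 3*1) = 4
P[5] = max(1*4, 2*3, 3*2, 4*1) = 6
P[6] = max(1*6, 2*4, 3*3, 4*2, 5*1) = 9
P[7] = max(1*9, 2*6, 3*4, 4*3, 5*2, 6*1) = 12
P[8] = max(1*12, 2*9, 3*6, …, 6*2, 7*1) = 18
P[9] = max(1*18, 2*12, 3*9, …, 7*2, 8*1) = 27
P[10] = max(1*27, 2*18, 3*12, …, 8*2, 9*1) = 36
P[11] = max(1*36, 2*27, 3*18, …, 9*2, 10*1) = 54
P[12] = max(1*54, 2*36, 3*27, …, 10*2, 11*1) = 81
P[13] = max(1*81, 2*54, 3*36, …, 11*2, 12*1) = 108
P[14] = max(1*108, 2*81, 3*54, …, 12*2, 13*1) = 162
P[15] = max(1*162, 2*108, 3*81, …, 13*2, 14*1) = 243
P[16] = max(1*243, 2*162, 3*108, …, 14*2, 15*1) = 324
One optimal split: 3 + 3 + 3 + 3 + 2 + 2; product 3*3*3*3*2*2 = 324.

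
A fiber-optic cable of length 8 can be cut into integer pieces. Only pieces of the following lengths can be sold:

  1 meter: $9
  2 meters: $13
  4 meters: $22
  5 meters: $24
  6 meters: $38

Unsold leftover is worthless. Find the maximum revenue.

72

Let r[k] be the best obtainable value from length k. For each k, try every first piece i and keep the best of price[i] + r[k−i].
r[1] = 9
r[2] = 18  (first piece 1, then r[1]=9)
r[3] = 27  (first piece 1, then r[2]=18)
r[4] = 36  (first piece 1, then r[3]=27)
r[5] = 45  (first piece 1, then r[4]=36)
r[6] = 54  (first piece 1, then r[5]=45)
r[7] = 63  (first piece 1, then r[6]=54)
r[8] = 72  (first piece 1, then r[7]=63)
One optimal cutting: 1 + 1 + 1 + 1 + 1 + 1 + 1 + 1 → $72.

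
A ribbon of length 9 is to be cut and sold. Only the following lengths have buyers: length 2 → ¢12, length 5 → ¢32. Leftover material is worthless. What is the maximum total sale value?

Let best[k] be the best obtainable value from length k. For each k, try every first piece i and keep the best of price[i] + best[k−i].
best[1] = 0
best[2] = 12
best[3] = 12
best[4] = 24  (first piece 2, then best[2]=12)
best[5] = max(12+12, 32+0) = 32
best[6] = max(12+24, 32+0) = 36
best[7] = max(12+32, 32+12) = 44
best[8] = max(12+36, 32+12) = 48
best[9] = max(12+44, 32+24) = 56
One optimal cutting: 5 + 2 + 2 → ¢56.

56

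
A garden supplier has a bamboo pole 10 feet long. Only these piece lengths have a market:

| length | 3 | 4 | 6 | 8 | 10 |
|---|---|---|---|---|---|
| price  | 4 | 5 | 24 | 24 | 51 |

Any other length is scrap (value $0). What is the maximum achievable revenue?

Build f[k] bottom-up: f[k] = max over allowed piece i of (p[i] + f[k−i]).
f[1] = 0
f[2] = 0
f[3] = 4
f[4] = 5
f[5] = 5
f[6] = 24
f[7] = 24
f[8] = 24
f[9] = 28  (first piece 3, then f[6]=24)
f[10] = 51
One optimal cutting: 10 → $51.

51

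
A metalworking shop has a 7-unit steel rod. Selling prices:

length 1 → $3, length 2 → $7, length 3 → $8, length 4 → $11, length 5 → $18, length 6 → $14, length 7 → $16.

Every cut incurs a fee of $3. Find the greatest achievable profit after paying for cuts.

Consider every possible first cut. v[k] is the best of p[i]+v[k−i] over all sellable i≤k, charging 3 whenever i<k.
v[1] = 3
v[2] = 7
v[3] = 8
v[4] = 11  (first piece 2, then v[2]=7)
v[5] = 18
v[6] = 18  (first piece 1, then v[5]=18)
v[7] = 22  (first piece 2, then v[5]=18)
One optimal plan: pieces 5 + 2 (1 cut) → $25 − $3 = $22.

22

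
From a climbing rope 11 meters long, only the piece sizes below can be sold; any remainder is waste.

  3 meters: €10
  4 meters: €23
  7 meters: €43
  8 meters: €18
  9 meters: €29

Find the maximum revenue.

Consider every possible first cut. r[k] is the best of p[i]+r[k−i] over all sellable i≤k.
r[1] = 0
r[2] = 0
r[3] = 10
r[4] = 23
r[5] = 23
r[6] = 23
r[7] = 43
r[8] = 46  (first piece 4, then r[4]=23)
r[9] = 46
r[10] = 53  (first piece 3, then r[7]=43)
r[11] = 66  (first piece 4, then r[7]=43)
One optimal cutting: 7 + 4 → €66.

66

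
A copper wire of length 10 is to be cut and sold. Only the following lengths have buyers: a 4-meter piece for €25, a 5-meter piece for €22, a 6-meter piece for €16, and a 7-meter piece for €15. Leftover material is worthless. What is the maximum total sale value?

50

Build f[k] bottom-up: f[k] = max over allowed piece i of (p[i] + f[k−i]).
f[1] = 0
f[2] = 0
f[3] = 0
f[4] = 25
f[5] = 25
f[6] = 25
f[7] = 25
f[8] = 50  (first piece 4, then f[4]=25)
f[9] = 50
f[10] = 50
One optimal cutting: pieces 4 + 4 with 2 meters of scrap → €50.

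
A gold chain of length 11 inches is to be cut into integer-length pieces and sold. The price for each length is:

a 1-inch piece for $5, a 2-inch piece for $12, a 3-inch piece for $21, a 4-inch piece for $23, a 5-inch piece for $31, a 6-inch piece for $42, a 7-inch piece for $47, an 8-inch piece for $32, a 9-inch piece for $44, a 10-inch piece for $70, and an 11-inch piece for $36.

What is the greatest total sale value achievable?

Consider every possible first cut. best[k] is the best of p[i]+best[k−i] over all sellable i≤k.
best[1] = 5
best[2] = max(5+5, 12+0) = 12
best[3] = max(5+12, 12+5, 21+0) = 21
best[4] = max(5+21, 12+12, 21+5, 23+0) = 26
best[5] = max(5+26, 12+21, 21+12, 23+5, 31+0) = 33
best[6] = max(5+33, 12+26, 21+21, 23+12, 31+5, 42+0) = 42
best[7] = max(5+42, 12+33, 21+26, …, 42+5, 47+0) = 47
best[8] = max(5+47, 12+42, 21+33, …, 47+5, 32+0) = 54
best[9] = max(5+54, 12+47, 21+42, …, 32+5, 44+0) = 63
best[10] = max(5+63, 12+54, 21+47, …, 44+5, 70+0) = 70
best[11] = max(5+70, 12+63, 21+54, …, 70+5, 36+0) = 75
One optimal cutting: 10 + 1 → $70 + $5 = $75.

75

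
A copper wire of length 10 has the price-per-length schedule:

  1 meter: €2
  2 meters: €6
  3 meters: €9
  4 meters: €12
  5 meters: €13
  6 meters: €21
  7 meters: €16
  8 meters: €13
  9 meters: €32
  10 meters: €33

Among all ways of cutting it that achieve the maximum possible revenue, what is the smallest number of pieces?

2

Build r[k] bottom-up: r[k] = max over allowed piece i of (p[i] + r[k−i]).
r[1] = 2
r[2] = max(2+2, 6+0) = 6
r[3] = max(2+6, 6+2, 9+0) = 9
r[4] = max(2+9, 6+6, 9+2, 12+0) = 12
r[5] = max(2+12, 6+9, 9+6, 12+2, 13+0) = 15
r[6] = max(2+15, 6+12, 9+9, 12+6, 13+2, 21+0) = 21
r[7] = max(2+21, 6+15, 9+12, …, 21+2, 16+0) = 23
r[8] = max(2+23, 6+21, 9+15, …, 16+2, 13+0) = 27
r[9] = max(2+27, 6+23, 9+21, …, 13+2, 32+0) = 32
r[10] = max(2+32, 6+27, 9+23, …, 32+2, 33+0) = 34
Maximum revenue is €34.
Now minimize piece count subject to staying optimal: for each k, pieces[k] = 1 + min over i with p[i]+r[k−i]=r[k] of pieces[k−i].
pieces[7] = 2
pieces[8] = 2
pieces[9] = 1
pieces[10] = 2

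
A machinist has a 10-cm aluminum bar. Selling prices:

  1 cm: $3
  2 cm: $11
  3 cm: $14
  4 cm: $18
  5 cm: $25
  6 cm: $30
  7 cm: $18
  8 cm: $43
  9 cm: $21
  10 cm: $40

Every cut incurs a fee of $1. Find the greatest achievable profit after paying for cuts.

Consider every possible first cut. v[k] is the best of p[i]+v[k−i] over all sellable i≤k, charging 1 whenever i<k.
v[1] = 3
v[2] = max(3+3-1, 11+0) = 11
v[3] = max(3+11-1, 11+3-1, 14+0) = 14
v[4] = max(3+14-1, 11+11-1, 14+3-1, 18+0) = 21
v[5] = max(3+21-1, 11+14-1, 14+11-1, 18+3-1, 25+0) = 25
v[6] = max(3+25-1, 11+21-1, 14+14-1, 18+11-1, 25+3-1, 30+0) = 31
v[7] = max(3+31-1, 11+25-1, 14+21-1, …, 30+3-1, 18+0) = 35
v[8] = max(3+35-1, 11+31-1, 14+25-1, …, 18+3-1, 43+0) = 43
v[9] = max(3+43-1, 11+35-1, 14+31-1, …, 43+3-1, 21+0) = 45
v[10] = max(3+45-1, 11+43-1, 14+35-1, …, 21+3-1, 40+0) = 53
One optimal plan: pieces 8 + 2 (1 cut) → $54 − $1 = $53.

53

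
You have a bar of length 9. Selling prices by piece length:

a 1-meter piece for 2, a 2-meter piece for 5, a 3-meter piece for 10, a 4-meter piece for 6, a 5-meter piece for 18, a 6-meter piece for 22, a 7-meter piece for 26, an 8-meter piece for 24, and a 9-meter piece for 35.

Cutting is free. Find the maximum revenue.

35

Let R[k] be the best obtainable value from length k. For each k, try every first piece i and keep the best of price[i] + R[k−i].
R[1] = 2
R[2] = 5
R[3] = 10
R[4] = 12  (first piece 1, then R[3]=10)
R[5] = 18
R[6] = 22
R[7] = 26
R[8] = 28  (first piece 1, then R[7]=26)
R[9] = 35
Best is to sell the whole 9-meter piece uncut for 35.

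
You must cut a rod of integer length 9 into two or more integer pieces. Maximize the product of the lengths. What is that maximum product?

27

Fill P[k] for k=2..9: at each k try every first piece i and multiply by the better of (k−i) uncut or P[k−i].
Small cases: P[2]=1.
P[3] = 1×max(2,1) = 1×2 = 2
P[4] = 2×max(2,1) = 2×2 = 4
P[5] = 2×max(3,2) = 2×3 = 6
P[6] = 3×max(3,2) = 3×3 = 9
P[7] = 2×max(5,6) = 2×6 = 12
P[8] = 2×max(6,9) = 2×9 = 18
P[9] = 3×max(6,9) = 3×9 = 27
One optimal split: 3 + 3 + 3; product 3×3×3 = 27.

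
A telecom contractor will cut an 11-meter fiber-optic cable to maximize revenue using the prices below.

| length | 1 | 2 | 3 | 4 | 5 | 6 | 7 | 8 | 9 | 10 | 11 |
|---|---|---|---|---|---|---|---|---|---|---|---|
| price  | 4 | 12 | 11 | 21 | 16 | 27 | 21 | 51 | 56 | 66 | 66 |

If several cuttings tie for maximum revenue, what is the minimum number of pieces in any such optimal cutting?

Let r[k] be the best obtainable value from length k. For each k, try every first piece i and keep the best of price[i] + r[k−i].
r[1] = 4
r[2] = max(4+4, 12+0) = 12
r[3] = max(4+12, 12+4, 11+0) = 16
r[4] = max(4+16, 12+12, 11+4, 21+0) = 24
r[5] = max(4+24, 12+16, 11+12, 21+4, 16+0) = 28
r[6] = max(4+28, 12+24, 11+16, 21+12, 16+4, 27+0) = 36
r[7] = max(4+36, 12+28, 11+24, …, 27+4, 21+0) = 40
r[8] = max(4+40, 12+36, 11+28, …, 21+4, 51+0) = 51
r[9] = max(4+51, 12+40, 11+36, …, 51+4, 56+0) = 56
r[10] = max(4+56, 12+51, 11+40, …, 56+4, 66+0) = 66
r[11] = max(4+66, 12+56, 11+51, …, 66+4, 66+0) = 70
Maximum revenue is $70.
Now minimize piece count subject to staying optimal: for each k, pieces[k] = 1 + min over i with p[i]+r[k−i]=r[k] of pieces[k−i].
pieces[8] = 1
pieces[9] = 1
pieces[10] = 1
pieces[11] = 2

2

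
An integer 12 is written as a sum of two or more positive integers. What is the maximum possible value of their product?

Fill P[k] for k=2..12: at each k try every first piece i and multiply by the better of (k−i) uncut or P[k−i].
Small cases: P[2]=1, P[3]=2, P[4]=4.
P[5] = 2*max(3,2) = 2*3 = 6
P[6] = 3*max(3,2) = 3*3 = 9
P[7] = 2*max(5,6) = 2*6 = 12
P[8] = 2*max(6,9) = 2*9 = 18
P[9] = 3*max(6,9) = 3*9 = 27
P[10] = 2*max(8,18) = 2*18 = 36
P[11] = 2*max(9,27) = 2*27 = 54
P[12] = 3*max(9,27) = 3*27 = 81
One optimal split: 3 + 3 + 3 + 3; product 3*3*3*3 = 81.

81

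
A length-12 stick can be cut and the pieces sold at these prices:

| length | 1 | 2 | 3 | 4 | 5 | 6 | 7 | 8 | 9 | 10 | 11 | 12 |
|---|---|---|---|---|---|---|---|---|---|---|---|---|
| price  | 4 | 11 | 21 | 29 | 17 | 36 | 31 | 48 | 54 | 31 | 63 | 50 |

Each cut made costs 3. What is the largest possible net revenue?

81

Let v[k] be the best obtainable value from length k. For each k, try every first piece i and keep the best of price[i] + v[k−i] minus the 3 cut fee when i<k.
v[1] = 4
v[2] = max(4+4-3, 11+0) = 11
v[3] = max(4+11-3, 11+4-3, 21+0) = 21
v[4] = max(4+21-3, 11+11-3, 21+4-3, 29+0) = 29
v[5] = max(4+29-3, 11+21-3, 21+11-3, 29+4-3, 17+0) = 30
v[6] = max(4+30-3, 11+29-3, 21+21-3, 29+11-3, 17+4-3, 36+0) = 39
v[7] = max(4+39-3, 11+30-3, 21+29-3, …, 36+4-3, 31+0) = 47
v[8] = max(4+47-3, 11+39-3, 21+30-3, …, 31+4-3, 48+0) = 55
v[9] = max(4+55-3, 11+47-3, 21+39-3, …, 48+4-3, 54+0) = 57
v[10] = max(4+57-3, 11+55-3, 21+47-3, …, 54+4-3, 31+0) = 65
v[11] = max(4+65-3, 11+57-3, 21+55-3, …, 31+4-3, 63+0) = 73
v[12] = max(4+73-3, 11+65-3, 21+57-3, …, 63+4-3, 50+0) = 81
One optimal plan: pieces 4 + 4 + 4 (2 cuts) → 87 − 6 = 81.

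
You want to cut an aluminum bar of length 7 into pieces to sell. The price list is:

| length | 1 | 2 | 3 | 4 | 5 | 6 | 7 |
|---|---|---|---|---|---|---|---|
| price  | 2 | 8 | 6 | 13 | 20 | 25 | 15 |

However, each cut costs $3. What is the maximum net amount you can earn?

Consider every possible first cut. v[k] is the best of p[i]+v[k−i] over all sellable i≤k, charging 3 whenever i<k.
v[1] = 2
v[2] = max(2+2-3, 8+0) = 8
v[3] = max(2+8-3, 8+2-3, 6+0) = 7
v[4] = max(2+7-3, 8+8-3, 6+2-3, 13+0) = 13
v[5] = max(2+13-3, 8+7-3, 6+8-3, 13+2-3, 20+0) = 20
v[6] = max(2+20-3, 8+13-3, 6+7-3, 13+8-3, 20+2-3, 25+0) = 25
v[7] = max(2+25-3, 8+20-3, 6+13-3, …, 25+2-3, 15+0) = 25
One optimal plan: pieces 5 + 2 (1 cut) → $28 − $3 = $25.

25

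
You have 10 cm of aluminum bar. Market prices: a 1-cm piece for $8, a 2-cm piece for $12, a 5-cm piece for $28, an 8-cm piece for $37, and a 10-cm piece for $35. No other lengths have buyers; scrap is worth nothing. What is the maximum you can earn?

Build f[k] bottom-up: f[k] = max over allowed piece i of (p[i] + f[k−i]).
f[1] = 8
f[2] = max(8+8, 12+0) = 16
f[3] = max(8+16, 12+8) = 24
f[4] = max(8+24, 12+16) = 32
f[5] = max(8+32, 12+24, 28+0) = 40
f[6] = max(8+40, 12+32, 28+8) = 48
f[7] = max(8+48, 12+40, 28+16) = 56
f[8] = max(8+56, 12+48, 28+24, 37+0) = 64
f[9] = max(8+64, 12+56, 28+32, 37+8) = 72
f[10] = max(8+72, 12+64, 28+40, 37+16, 35+0) = 80
One optimal cutting: 1 + 1 + 1 + 1 + 1 + 1 + 1 + 1 + 1 + 1 → $80.

80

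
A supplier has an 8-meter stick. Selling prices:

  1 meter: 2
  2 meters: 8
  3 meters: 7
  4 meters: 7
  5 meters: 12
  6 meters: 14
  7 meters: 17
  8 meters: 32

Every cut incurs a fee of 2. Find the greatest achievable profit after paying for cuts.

32

Consider every possible first cut. r[k] is the best of p[i]+r[k−i] over all sellable i≤k, charging 2 whenever i<k.
r[1] = 2
r[2] = 8
r[3] = 8  (first piece 1, then r[2]=8)
r[4] = 14  (first piece 2, then r[2]=8)
r[5] = 14  (first piece 1, then r[4]=14)
r[6] = 20  (first piece 2, then r[4]=14)
r[7] = 20  (first piece 1, then r[6]=20)
r[8] = 32
Best is to make no cuts and sell whole for 32.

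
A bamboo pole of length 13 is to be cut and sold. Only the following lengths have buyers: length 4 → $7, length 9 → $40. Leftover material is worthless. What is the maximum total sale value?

47

Consider every possible first cut. best[k] is the best of p[i]+best[k−i] over all sellable i≤k.
best[1] = 0
best[2] = 0
best[3] = 0
best[4] = 7
best[5] = 7
best[6] = 7
best[7] = 7
best[8] = 14  (first piece 4, then best[4]=7)
best[9] = 40
best[10] = 40
best[11] = 40
best[12] = 40
best[13] = 47  (first piece 4, then best[9]=40)
One optimal cutting: 9 + 4 → $47.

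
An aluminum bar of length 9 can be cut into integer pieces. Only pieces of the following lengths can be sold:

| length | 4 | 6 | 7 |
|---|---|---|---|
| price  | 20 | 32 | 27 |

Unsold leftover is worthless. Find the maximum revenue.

40

Build f[k] bottom-up: f[k] = max over allowed piece i of (p[i] + f[k−i]).
f[1] = 0
f[2] = 0
f[3] = 0
f[4] = 20
f[5] = 20
f[6] = max(20+0, 32+0) = 32
f[7] = max(20+0, 32+0, 27+0) = 32
f[8] = max(20+20, 32+0, 27+0) = 40
f[9] = max(20+20, 32+0, 27+0) = 40
One optimal cutting: pieces 4 + 4 with 1 cm of scrap → $40.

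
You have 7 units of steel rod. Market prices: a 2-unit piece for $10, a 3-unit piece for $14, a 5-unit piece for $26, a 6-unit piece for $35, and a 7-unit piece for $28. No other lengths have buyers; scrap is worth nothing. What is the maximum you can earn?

Let r[k] be the best obtainable value from length k. For each k, try every first piece i and keep the best of price[i] + r[k−i].
r[1] = 0
r[2] = 10
r[3] = max(10+0, 14+0) = 14
r[4] = max(10+10, 14+0) = 20
r[5] = max(10+14, 14+10, 26+0) = 26
r[6] = max(10+20, 14+14, 26+0, 35+0) = 35
r[7] = max(10+26, 14+20, 26+10, 35+0, 28+0) = 36
One optimal cutting: 5 + 2 → $36.

36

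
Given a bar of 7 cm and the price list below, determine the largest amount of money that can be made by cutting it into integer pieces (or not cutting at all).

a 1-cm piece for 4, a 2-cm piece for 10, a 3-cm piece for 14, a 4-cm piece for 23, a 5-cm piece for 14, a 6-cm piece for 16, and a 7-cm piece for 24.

37

Consider every possible first cut. R[k] is the best of p[i]+R[k−i] over all sellable i≤k.
R[1] = 4
R[2] = 10
R[3] = 14  (first piece 1, then R[2]=10)
R[4] = 23
R[5] = 27  (first piece 1, then R[4]=23)
R[6] = 33  (first piece 2, then R[4]=23)
R[7] = 37  (first piece 1, then R[6]=33)
One optimal cutting: 4 + 2 + 1 → 23 + 10 + 4 = 37.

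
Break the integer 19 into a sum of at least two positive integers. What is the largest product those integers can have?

Fill P[k] for k=2..19: at each k try every first piece i and multiply by the better of (k−i) uncut or P[k−i].
P[2] = 1*max(1,0) = 1*1 = 1
P[3] = 1*max(2,1) = 1*2 = 2
P[4] = 2*max(2,1) = 2*2 = 4
P[5] = 2*max(3,2) = 2*3 = 6
P[6] = 3*max(3,2) = 3*3 = 9
P[7] = 2*max(5,6) = 2*6 = 12
P[8] = 2*max(6,9) = 2*9 = 18
P[9] = 3*max(6,9) = 3*9 = 27
P[10] = 2*max(8,18) = 2*18 = 36
P[11] = 2*max(9,27) = 2*27 = 54
P[12] = 3*max(9,27) = 3*27 = 81
P[13] = 2*max(11,54) = 2*54 = 108
P[14] = 2*max(12,81) = 2*81 = 162
P[15] = 3*max(12,81) = 3*81 = 243
P[16] = 2*max(14,162) = 2*162 = 324
P[17] = 2*max(15,243) = 2*243 = 486
P[18] = 3*max(15,243) = 3*243 = 729
P[19] = 2*max(17,486) = 2*486 = 972
One optimal split: 3 + 3 + 3 + 3 + 3 + 2 + 2; product 3*3*3*3*3*2*2 = 972.

972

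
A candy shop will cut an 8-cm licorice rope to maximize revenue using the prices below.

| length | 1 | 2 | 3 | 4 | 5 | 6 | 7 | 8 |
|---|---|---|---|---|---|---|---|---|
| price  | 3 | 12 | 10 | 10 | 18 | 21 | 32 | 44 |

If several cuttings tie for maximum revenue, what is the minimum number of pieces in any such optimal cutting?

4

Let r[k] be the best obtainable value from length k. For each k, try every first piece i and keep the best of price[i] + r[k−i].
r[1] = 3
r[2] = 12
r[3] = 15  (first piece 1, then r[2]=12)
r[4] = 24  (first piece 2, then r[2]=12)
r[5] = 27  (first piece 1, then r[4]=24)
r[6] = 36  (first piece 2, then r[4]=24)
r[7] = 39  (first piece 1, then r[6]=36)
r[8] = 48  (first piece 2, then r[6]=36)
Maximum revenue is ¢48.
Now minimize piece count subject to staying optimal: for each k, pieces[k] = 1 + min over i with p[i]+r[k−i]=r[k] of pieces[k−i].
pieces[5] = 3
pieces[6] = 3
pieces[7] = 4
pieces[8] = 4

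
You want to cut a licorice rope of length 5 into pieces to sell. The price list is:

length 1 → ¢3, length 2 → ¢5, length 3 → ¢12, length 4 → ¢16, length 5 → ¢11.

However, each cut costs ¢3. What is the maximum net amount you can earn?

Build r[k] bottom-up: r[k] = max over allowed piece i of (p[i] + r[k−i]) − 3 per cut.
r[1] = 3
r[2] = 5
r[3] = 12
r[4] = 16
r[5] = 16  (first piece 1, then r[4]=16)
One optimal plan: pieces 4 + 1 (1 cut) → ¢19 − ¢3 = ¢16.

16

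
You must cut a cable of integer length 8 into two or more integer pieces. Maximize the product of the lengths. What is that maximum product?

Fill g[k] for k=2..8: at each k try every first piece i and multiply by the better of (k−i) uncut or g[k−i].
g[2] = 1×max(1,0) = 1×1 = 1
g[3] = 1×max(2,1) = 1×2 = 2
g[4] = 2×max(2,1) = 2×2 = 4
g[5] = 2×max(3,2) = 2×3 = 6
g[6] = 3×max(3,2) = 3×3 = 9
g[7] = 2×max(5,6) = 2×6 = 12
g[8] = 2×max(6,9) = 2×9 = 18
One optimal split: 3 + 3 + 2; product 3×3×2 = 18.

18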